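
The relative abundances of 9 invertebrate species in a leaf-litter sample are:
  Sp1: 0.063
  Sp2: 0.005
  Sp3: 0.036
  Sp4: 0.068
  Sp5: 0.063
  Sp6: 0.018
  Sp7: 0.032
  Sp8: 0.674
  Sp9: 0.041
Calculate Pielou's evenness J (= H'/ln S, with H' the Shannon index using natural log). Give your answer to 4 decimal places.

0.5719

H' = −Σ pᵢ ln pᵢ = −((-0.174171) + (-0.026492) + (-0.119673) + (-0.182801) + (-0.174171) + (-0.072313) + (-0.110145) + (-0.265910) + (-0.130962)) = 1.256636 (working shown to 6 dp, full precision carried).
With S = 9 species, ln S = 2.197225, so J = 1.256636/2.197225 = 0.571920, i.e. 0.5719 to 4 decimal places.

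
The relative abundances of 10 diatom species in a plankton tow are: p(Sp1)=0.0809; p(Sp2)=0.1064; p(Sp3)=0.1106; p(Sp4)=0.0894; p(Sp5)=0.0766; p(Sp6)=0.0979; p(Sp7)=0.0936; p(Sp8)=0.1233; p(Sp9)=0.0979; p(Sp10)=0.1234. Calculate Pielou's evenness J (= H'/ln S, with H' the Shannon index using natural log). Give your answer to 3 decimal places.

H' = −Σ pᵢ ln pᵢ = −((-0.20343) + (-0.23839) + (-0.24352) + (-0.21587) + (-0.19680) + (-0.22750) + (-0.22171) + (-0.25808) + (-0.22750) + (-0.25819)) = 2.29100 (working shown to 5 dp, full precision carried).
With S = 10 species, ln S = 2.30259, so J = 2.29100/2.30259 = 0.99497, i.e. 0.995 to 3 decimal places.

0.995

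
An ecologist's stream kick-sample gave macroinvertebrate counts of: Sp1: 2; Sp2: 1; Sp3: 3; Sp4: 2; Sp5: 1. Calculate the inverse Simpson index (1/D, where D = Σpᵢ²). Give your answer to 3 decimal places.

4.263

Total N = 2+1+3+2+1 = 9, so the proportions are 0.2222222, 0.1111111, 0.3333333, 0.2222222, 0.1111111 (working shown to 7 dp, full precision carried).
D = 0.2222222² + 0.1111111² + 0.3333333² + 0.2222222² + 0.1111111² = 0.0493827 + 0.0123457 + 0.1111111 + 0.0493827 + 0.0123457 = 0.2345679.
So 1/D = 4.26316, i.e. 4.263 to 3 decimal places.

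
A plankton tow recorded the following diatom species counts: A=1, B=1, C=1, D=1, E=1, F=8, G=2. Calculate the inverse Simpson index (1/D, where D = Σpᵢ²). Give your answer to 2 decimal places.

3.08

Total N = 1+1+1+1+1+8+2 = 15, so the proportions are 0.06667, 0.06667, 0.06667, 0.06667, 0.06667, 0.53333, 0.13333 (working shown to 5 dp, full precision carried).
D = 0.06667² + 0.06667² + 0.06667² + 0.06667² + 0.06667² + 0.53333² + 0.13333² = 0.00444 + 0.00444 + 0.00444 + 0.00444 + 0.00444 + 0.28444 + 0.01778 = 0.32444.
So 1/D = 3.0822, i.e. 3.08 to 2 decimal places.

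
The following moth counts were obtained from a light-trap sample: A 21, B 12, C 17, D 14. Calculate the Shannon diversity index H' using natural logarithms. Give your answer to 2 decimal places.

Total N = 21+12+17+14 = 64, so the proportions are 0.3281, 0.1875, 0.2656, 0.2188 (working shown to 4 dp, full precision carried).
Each pᵢ ln pᵢ term: 0.3281×(-1.1144)=-0.3656, 0.1875×(-1.6740)=-0.3139, 0.2656×(-1.3257)=-0.3521, 0.2188×(-1.5198)=-0.3325.
Sum = -1.3641, so H' = 1.36.

1.36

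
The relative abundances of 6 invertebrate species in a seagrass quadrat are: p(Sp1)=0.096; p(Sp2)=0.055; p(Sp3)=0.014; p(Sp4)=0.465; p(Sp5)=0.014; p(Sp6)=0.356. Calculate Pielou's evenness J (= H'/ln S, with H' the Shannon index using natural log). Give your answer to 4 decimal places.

0.6852

H' = −Σ pᵢ ln pᵢ = −((-0.224967) + (-0.159523) + (-0.059762) + (-0.356059) + (-0.059762) + (-0.367686)) = 1.227758 (working shown to 6 dp, full precision carried).
With S = 6 species, ln S = 1.791759, so J = 1.227758/1.791759 = 0.685225, i.e. 0.6852 to 4 decimal places.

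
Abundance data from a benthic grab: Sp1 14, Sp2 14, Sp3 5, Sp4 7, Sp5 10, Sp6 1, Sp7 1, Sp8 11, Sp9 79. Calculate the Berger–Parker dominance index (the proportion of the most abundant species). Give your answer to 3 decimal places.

Total N = 14+14+5+7+10+1+1+11+79 = 142, so the proportions are 0.09859, 0.09859, 0.03521, 0.0493, 0.07042, 0.00704, 0.00704, 0.07746, 0.55634 (working shown to 5 dp, full precision carried).
The largest proportion is 0.55634, i.e. d = 0.556 to 3 decimal places.

0.556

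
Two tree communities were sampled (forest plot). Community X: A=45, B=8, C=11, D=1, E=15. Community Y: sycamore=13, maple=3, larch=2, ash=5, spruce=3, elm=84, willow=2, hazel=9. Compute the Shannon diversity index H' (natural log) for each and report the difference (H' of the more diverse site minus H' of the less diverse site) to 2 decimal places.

Community X: N=80, proportions 0.5625, 0.1, 0.1375, 0.0125, 0.1875, giving H' = 1.1954 (working shown to 4 dp, full precision carried).
Community Y: N=121, proportions 0.1074, 0.0248, 0.0165, 0.0413, 0.0248, 0.6942, 0.0165, 0.0744, giving H' = 1.1370.
Difference = |1.1954 − 1.1370| = 0.0584, i.e. 0.06 to 2 decimal places.

0.06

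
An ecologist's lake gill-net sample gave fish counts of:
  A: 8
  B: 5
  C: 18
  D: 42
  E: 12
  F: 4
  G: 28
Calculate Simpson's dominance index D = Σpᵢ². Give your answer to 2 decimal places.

0.23

Total N = 8+5+18+42+12+4+28 = 117, so the proportions are 0.0684, 0.0427, 0.1538, 0.359, 0.1026, 0.0342, 0.2393 (working shown to 4 dp, full precision carried).
D = 0.0684² + 0.0427² + 0.1538² + 0.359² + 0.1026² + 0.0342² + 0.2393² = 0.0047 + 0.0018 + 0.0237 + 0.1289 + 0.0105 + 0.0012 + 0.0573 = 0.2280.
To 2 decimal places, D = 0.23.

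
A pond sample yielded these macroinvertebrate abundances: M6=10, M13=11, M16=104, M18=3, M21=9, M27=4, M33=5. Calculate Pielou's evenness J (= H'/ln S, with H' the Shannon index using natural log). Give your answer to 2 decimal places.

Total N = 10+11+104+3+9+4+5 = 146, so the proportions are 0.0685, 0.0753, 0.7123, 0.0205, 0.0616, 0.0274, 0.0342 (working shown to 4 dp, full precision carried).
H' = −Σ pᵢ ln pᵢ = −((-0.1836) + (-0.1948) + (-0.2416) + (-0.0798) + (-0.1718) + (-0.0986) + (-0.1156)) = 1.0858.
With S = 7 species, ln S = 1.9459, so J = 1.0858/1.9459 = 0.5580, i.e. 0.56 to 2 decimal places.

0.56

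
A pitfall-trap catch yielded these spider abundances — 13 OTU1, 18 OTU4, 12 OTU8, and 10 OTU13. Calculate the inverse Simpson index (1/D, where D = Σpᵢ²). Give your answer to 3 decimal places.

Total N = 13+18+12+10 = 53, so the proportions are 0.245283, 0.3396226, 0.2264151, 0.1886792 (working shown to 7 dp, full precision carried).
D = 0.245283² + 0.3396226² + 0.2264151² + 0.1886792² = 0.0601638 + 0.1153435 + 0.0512638 + 0.0355999 = 0.2623710.
So 1/D = 3.81140, i.e. 3.811 to 3 decimal places.

3.811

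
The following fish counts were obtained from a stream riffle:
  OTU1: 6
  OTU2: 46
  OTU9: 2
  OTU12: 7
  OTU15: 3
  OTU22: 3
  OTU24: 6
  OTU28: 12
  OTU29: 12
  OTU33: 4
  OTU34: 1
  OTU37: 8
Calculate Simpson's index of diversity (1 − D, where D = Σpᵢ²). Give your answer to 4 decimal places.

Total N = 6+46+2+7+3+3+6+12+12+4+1+8 = 110, so the proportions are 0.054545, 0.418182, 0.018182, 0.063636, 0.027273, 0.027273, 0.054545, 0.109091, 0.109091, 0.036364, 0.009091, 0.072727 (working shown to 6 dp, full precision carried).
D = 0.054545² + 0.418182² + 0.018182² + 0.063636² + 0.027273² + 0.027273² + 0.054545² + 0.109091² + 0.109091² + 0.036364² + 0.009091² + 0.072727² = 0.002975 + 0.174876 + 0.000331 + 0.004050 + 0.000744 + 0.000744 + 0.002975 + 0.011901 + 0.011901 + 0.001322 + 0.000083 + 0.005289 = 0.217190.
So 1 − D = 0.782810, i.e. 0.7828 to 4 decimal places.

0.7828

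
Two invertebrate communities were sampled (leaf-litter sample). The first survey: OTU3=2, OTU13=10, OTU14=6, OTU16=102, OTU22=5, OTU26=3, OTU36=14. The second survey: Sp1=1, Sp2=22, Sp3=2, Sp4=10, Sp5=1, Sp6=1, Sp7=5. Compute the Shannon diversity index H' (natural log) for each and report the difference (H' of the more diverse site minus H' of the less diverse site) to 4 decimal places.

0.2997

The first survey: N=142, proportions 0.014085, 0.070423, 0.042254, 0.71831, 0.035211, 0.021127, 0.098592, giving H' = 1.045970 (working shown to 6 dp, full precision carried).
The second survey: N=42, proportions 0.02381, 0.52381, 0.047619, 0.238095, 0.02381, 0.02381, 0.119048, giving H' = 1.345711.
Difference = |1.045970 − 1.345711| = 0.299741, i.e. 0.2997 to 4 decimal places.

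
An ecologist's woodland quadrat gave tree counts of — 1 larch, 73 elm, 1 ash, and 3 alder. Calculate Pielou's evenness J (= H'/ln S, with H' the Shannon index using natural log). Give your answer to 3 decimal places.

Total N = 1+73+1+3 = 78, so the proportions are 0.01282, 0.9359, 0.01282, 0.03846 (working shown to 5 dp, full precision carried).
H' = −Σ pᵢ ln pᵢ = −((-0.05586) + (-0.06200) + (-0.05586) + (-0.12531)) = 0.29902.
With S = 4 species, ln S = 1.38629, so J = 0.29902/1.38629 = 0.21570, i.e. 0.216 to 3 decimal places.

0.216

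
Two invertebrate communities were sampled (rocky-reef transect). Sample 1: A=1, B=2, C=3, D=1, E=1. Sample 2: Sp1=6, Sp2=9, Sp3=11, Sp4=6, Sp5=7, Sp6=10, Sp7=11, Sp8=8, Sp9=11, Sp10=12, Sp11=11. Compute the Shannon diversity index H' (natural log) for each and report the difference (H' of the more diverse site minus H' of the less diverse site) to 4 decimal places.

0.8770

Sample 1: N=8, proportions 0.125, 0.25, 0.375, 0.125, 0.125, giving H' = 1.494175 (working shown to 6 dp, full precision carried).
Sample 2: N=102, proportions 0.058824, 0.088235, 0.107843, 0.058824, 0.068627, 0.098039, 0.107843, 0.078431, 0.107843, 0.117647, 0.107843, giving H' = 2.371197.
Difference = |1.494175 − 2.371197| = 0.877022, i.e. 0.8770 to 4 decimal places.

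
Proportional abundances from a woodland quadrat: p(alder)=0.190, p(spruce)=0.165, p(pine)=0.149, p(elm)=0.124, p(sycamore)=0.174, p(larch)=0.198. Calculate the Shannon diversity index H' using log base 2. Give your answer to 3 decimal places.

2.568

Each pᵢ log₂ pᵢ term (working shown to 5 dp, full precision carried): 0.19×(-2.39593)=-0.45523, 0.165×(-2.59946)=-0.42891, 0.149×(-2.74662)=-0.40925, 0.124×(-3.01159)=-0.37344, 0.174×(-2.52284)=-0.43897, 0.198×(-2.33643)=-0.46261.
Sum = -2.56841, so H' = 2.568.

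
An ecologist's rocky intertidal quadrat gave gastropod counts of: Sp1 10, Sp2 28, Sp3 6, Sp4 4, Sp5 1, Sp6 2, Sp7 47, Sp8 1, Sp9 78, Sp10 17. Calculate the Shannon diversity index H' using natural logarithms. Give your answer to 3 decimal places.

1.644

Total N = 10+28+6+4+1+2+47+1+78+17 = 194, so the proportions are 0.05155, 0.14433, 0.03093, 0.02062, 0.00515, 0.01031, 0.24227, 0.00515, 0.40206, 0.08763 (working shown to 5 dp, full precision carried).
Each pᵢ ln pᵢ term: 0.05155×(-2.96527)=-0.15285, 0.14433×(-1.93565)=-0.27937, 0.03093×(-3.47610)=-0.10751, 0.02062×(-3.88156)=-0.08003, 0.00515×(-5.26786)=-0.02715, 0.01031×(-4.57471)=-0.04716, 0.24227×(-1.41771)=-0.34347, 0.00515×(-5.26786)=-0.02715, 0.40206×(-0.91115)=-0.36634, 0.08763×(-2.43464)=-0.21335.
Sum = -1.64438, so H' = 1.644.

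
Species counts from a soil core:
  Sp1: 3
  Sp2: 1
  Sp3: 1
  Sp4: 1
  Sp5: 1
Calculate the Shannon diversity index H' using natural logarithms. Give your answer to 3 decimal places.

1.475

Total N = 3+1+1+1+1 = 7, so the proportions are 0.42857, 0.14286, 0.14286, 0.14286, 0.14286 (working shown to 5 dp, full precision carried).
Each pᵢ ln pᵢ term: 0.42857×(-0.84730)=-0.36313, 0.14286×(-1.94591)=-0.27799, 0.14286×(-1.94591)=-0.27799, 0.14286×(-1.94591)=-0.27799, 0.14286×(-1.94591)=-0.27799.
Sum = -1.47508, so H' = 1.475.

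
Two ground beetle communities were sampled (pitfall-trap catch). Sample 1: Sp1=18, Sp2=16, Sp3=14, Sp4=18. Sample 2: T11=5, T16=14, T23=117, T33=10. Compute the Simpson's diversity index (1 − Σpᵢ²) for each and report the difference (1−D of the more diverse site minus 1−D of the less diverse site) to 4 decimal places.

0.4047

Sample 1: N=66, proportions 0.272727, 0.242424, 0.212121, 0.272727, giving 1−D = 0.747475 (working shown to 6 dp, full precision carried).
Sample 2: N=146, proportions 0.034247, 0.09589, 0.80137, 0.068493, giving 1−D = 0.342747.
Difference = |0.747475 − 0.342747| = 0.404728, i.e. 0.4047 to 4 decimal places.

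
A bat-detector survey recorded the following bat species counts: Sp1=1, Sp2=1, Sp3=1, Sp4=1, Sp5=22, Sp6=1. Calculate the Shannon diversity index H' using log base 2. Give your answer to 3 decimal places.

1.121

Total N = 1+1+1+1+22+1 = 27, so the proportions are 0.03704, 0.03704, 0.03704, 0.03704, 0.81481, 0.03704 (working shown to 5 dp, full precision carried).
Each pᵢ log₂ pᵢ term: 0.03704×(-4.75489)=-0.17611, 0.03704×(-4.75489)=-0.17611, 0.03704×(-4.75489)=-0.17611, 0.03704×(-4.75489)=-0.17611, 0.81481×(-0.29546)=-0.24074, 0.03704×(-4.75489)=-0.17611.
Sum = -1.12128, so H' = 1.121.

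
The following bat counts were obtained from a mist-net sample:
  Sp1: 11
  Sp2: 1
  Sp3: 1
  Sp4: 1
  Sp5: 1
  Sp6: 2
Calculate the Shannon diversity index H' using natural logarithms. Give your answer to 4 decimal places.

Total N = 11+1+1+1+1+2 = 17, so the proportions are 0.647059, 0.058824, 0.058824, 0.058824, 0.058824, 0.117647 (working shown to 6 dp, full precision carried).
Each pᵢ ln pᵢ term: 0.647059×(-0.435318)=-0.281676, 0.058824×(-2.833213)=-0.166660, 0.058824×(-2.833213)=-0.166660, 0.058824×(-2.833213)=-0.166660, 0.058824×(-2.833213)=-0.166660, 0.117647×(-2.140066)=-0.251772.
Sum = -1.200087, so H' = 1.2001.

1.2001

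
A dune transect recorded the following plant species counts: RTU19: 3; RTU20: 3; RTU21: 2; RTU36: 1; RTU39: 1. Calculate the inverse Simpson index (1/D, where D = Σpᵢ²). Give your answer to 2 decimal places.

4.17

Total N = 3+3+2+1+1 = 10, so the proportions are 0.3, 0.3, 0.2, 0.1, 0.1 (working shown to 6 dp, full precision carried).
D = 0.3² + 0.3² + 0.2² + 0.1² + 0.1² = 0.090000 + 0.090000 + 0.040000 + 0.010000 + 0.010000 = 0.240000.
So 1/D = 4.1667, i.e. 4.17 to 2 decimal places.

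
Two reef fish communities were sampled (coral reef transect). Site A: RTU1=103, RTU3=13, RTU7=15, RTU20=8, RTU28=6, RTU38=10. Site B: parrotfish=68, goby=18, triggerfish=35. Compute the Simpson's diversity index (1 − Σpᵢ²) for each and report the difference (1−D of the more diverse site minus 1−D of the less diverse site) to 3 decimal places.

Site A: N=155, proportions 0.664516, 0.083871, 0.096774, 0.051613, 0.03871, 0.064516, giving 1−D = 0.533694 (working shown to 6 dp, full precision carried).
Site B: N=121, proportions 0.561983, 0.14876, 0.289256, giving 1−D = 0.578376.
Difference = |0.533694 − 0.578376| = 0.044682, i.e. 0.045 to 3 decimal places.

0.045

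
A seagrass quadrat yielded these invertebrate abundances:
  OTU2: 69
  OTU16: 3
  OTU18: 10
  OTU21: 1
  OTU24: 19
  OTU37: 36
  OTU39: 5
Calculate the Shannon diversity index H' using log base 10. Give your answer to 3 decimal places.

0.602

Total N = 69+3+10+1+19+36+5 = 143, so the proportions are 0.48252, 0.02098, 0.06993, 0.00699, 0.13287, 0.25175, 0.03497 (working shown to 5 dp, full precision carried).
Each pᵢ log₁₀ pᵢ term: 0.48252×(-0.31649)=-0.15271, 0.02098×(-1.67821)=-0.03521, 0.06993×(-1.15534)=-0.08079, 0.00699×(-2.15534)=-0.01507, 0.13287×(-0.87658)=-0.11647, 0.25175×(-0.59903)=-0.15081, 0.03497×(-1.45637)=-0.05092.
Sum = -0.60198, so H' = 0.602.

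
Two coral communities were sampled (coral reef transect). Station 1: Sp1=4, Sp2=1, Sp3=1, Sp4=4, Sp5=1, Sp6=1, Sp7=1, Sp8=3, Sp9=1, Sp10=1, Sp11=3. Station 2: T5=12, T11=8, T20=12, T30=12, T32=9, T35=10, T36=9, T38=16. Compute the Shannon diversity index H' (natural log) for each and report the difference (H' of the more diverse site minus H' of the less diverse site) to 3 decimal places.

0.146

Station 1: N=21, proportions 0.19048, 0.04762, 0.04762, 0.19048, 0.04762, 0.04762, 0.04762, 0.14286, 0.04762, 0.04762, 0.14286, giving H' = 2.20252 (working shown to 5 dp, full precision carried).
Station 2: N=88, proportions 0.13636, 0.09091, 0.13636, 0.13636, 0.10227, 0.11364, 0.10227, 0.18182, giving H' = 2.05655.
Difference = |2.20252 − 2.05655| = 0.14597, i.e. 0.146 to 3 decimal places.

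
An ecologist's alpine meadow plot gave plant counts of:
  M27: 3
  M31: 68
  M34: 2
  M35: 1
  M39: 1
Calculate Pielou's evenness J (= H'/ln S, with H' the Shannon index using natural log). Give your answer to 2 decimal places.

0.27

Total N = 3+68+2+1+1 = 75, so the proportions are 0.04, 0.9067, 0.0267, 0.0133, 0.0133 (working shown to 4 dp, full precision carried).
H' = −Σ pᵢ ln pᵢ = −((-0.1288) + (-0.0888) + (-0.0966) + (-0.0576) + (-0.0576)) = 0.4294.
With S = 5 species, ln S = 1.6094, so J = 0.4294/1.6094 = 0.2668, i.e. 0.27 to 2 decimal places.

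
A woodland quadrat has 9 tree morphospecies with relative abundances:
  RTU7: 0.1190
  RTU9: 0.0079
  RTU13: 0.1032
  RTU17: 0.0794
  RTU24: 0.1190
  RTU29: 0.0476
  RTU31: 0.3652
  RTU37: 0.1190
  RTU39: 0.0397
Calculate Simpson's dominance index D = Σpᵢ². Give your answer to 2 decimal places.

0.20

D = 0.119² + 0.0079² + 0.1032² + 0.0794² + 0.119² + 0.0476² + 0.3652² + 0.119² + 0.0397² = 0.0142 + 0.0001 + 0.0107 + 0.0063 + 0.0142 + 0.0023 + 0.1334 + 0.0142 + 0.0016 = 0.1967 (working shown to 4 dp, full precision carried).
To 2 decimal places, D = 0.20.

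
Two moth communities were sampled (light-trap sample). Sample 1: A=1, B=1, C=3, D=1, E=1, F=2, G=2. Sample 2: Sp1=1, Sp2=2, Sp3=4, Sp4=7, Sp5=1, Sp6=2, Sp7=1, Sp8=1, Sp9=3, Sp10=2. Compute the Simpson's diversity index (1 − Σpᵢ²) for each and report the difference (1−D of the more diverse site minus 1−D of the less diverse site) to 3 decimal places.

0.017

Sample 1: N=11, proportions 0.09091, 0.09091, 0.27273, 0.09091, 0.09091, 0.18182, 0.18182, giving 1−D = 0.82645 (working shown to 5 dp, full precision carried).
Sample 2: N=24, proportions 0.04167, 0.08333, 0.16667, 0.29167, 0.04167, 0.08333, 0.04167, 0.04167, 0.125, 0.08333, giving 1−D = 0.84375.
Difference = |0.82645 − 0.84375| = 0.01730, i.e. 0.017 to 3 decimal places.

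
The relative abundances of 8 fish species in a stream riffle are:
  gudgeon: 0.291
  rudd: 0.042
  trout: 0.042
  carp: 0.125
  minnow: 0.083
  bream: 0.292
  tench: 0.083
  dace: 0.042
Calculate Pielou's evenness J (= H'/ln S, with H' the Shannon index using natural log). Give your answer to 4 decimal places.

H' = −Σ pᵢ ln pᵢ = −((-0.359220) + (-0.133144) + (-0.133144) + (-0.259930) + (-0.206580) + (-0.359452) + (-0.206580) + (-0.133144)) = 1.791193 (working shown to 6 dp, full precision carried).
With S = 8 species, ln S = 2.079442, so J = 1.791193/2.079442 = 0.861382, i.e. 0.8614 to 4 decimal places.

0.8614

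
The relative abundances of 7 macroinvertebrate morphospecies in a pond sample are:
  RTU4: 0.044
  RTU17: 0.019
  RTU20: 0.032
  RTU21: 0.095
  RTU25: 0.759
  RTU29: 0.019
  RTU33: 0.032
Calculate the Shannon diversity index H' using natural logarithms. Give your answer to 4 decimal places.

Each pᵢ ln pᵢ term (working shown to 6 dp, full precision carried): 0.044×(-3.123566)=-0.137437, 0.019×(-3.963316)=-0.075303, 0.032×(-3.442019)=-0.110145, 0.095×(-2.353878)=-0.223618, 0.759×(-0.275754)=-0.209297, 0.019×(-3.963316)=-0.075303, 0.032×(-3.442019)=-0.110145.
Sum = -0.941248, so H' = 0.9412.

0.9412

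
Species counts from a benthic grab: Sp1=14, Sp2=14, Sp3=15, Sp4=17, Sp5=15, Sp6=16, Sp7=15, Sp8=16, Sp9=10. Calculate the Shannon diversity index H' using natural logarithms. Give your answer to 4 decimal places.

2.1883

Total N = 14+14+15+17+15+16+15+16+10 = 132, so the proportions are 0.106061, 0.106061, 0.113636, 0.128788, 0.113636, 0.121212, 0.113636, 0.121212, 0.075758 (working shown to 6 dp, full precision carried).
Each pᵢ ln pᵢ term: 0.106061×(-2.243745)=-0.237973, 0.106061×(-2.243745)=-0.237973, 0.113636×(-2.174752)=-0.247131, 0.128788×(-2.049589)=-0.263962, 0.113636×(-2.174752)=-0.247131, 0.121212×(-2.110213)=-0.255783, 0.113636×(-2.174752)=-0.247131, 0.121212×(-2.110213)=-0.255783, 0.075758×(-2.580217)=-0.195471.
Sum = -2.188338, so H' = 2.1883.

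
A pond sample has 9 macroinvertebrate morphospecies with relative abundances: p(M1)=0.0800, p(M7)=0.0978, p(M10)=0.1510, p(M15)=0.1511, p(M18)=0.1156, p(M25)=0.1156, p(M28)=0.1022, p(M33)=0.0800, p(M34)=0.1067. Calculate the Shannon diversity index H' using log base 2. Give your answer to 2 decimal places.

Each pᵢ log₂ pᵢ term (working shown to 4 dp, full precision carried): 0.08×(-3.6439)=-0.2915, 0.0978×(-3.3540)=-0.3280, 0.151×(-2.7274)=-0.4118, 0.1511×(-2.7264)=-0.4120, 0.1156×(-3.1128)=-0.3598, 0.1156×(-3.1128)=-0.3598, 0.1022×(-3.2905)=-0.3363, 0.08×(-3.6439)=-0.2915, 0.1067×(-3.2284)=-0.3445.
Sum = -3.1353, so H' = 3.14.

3.14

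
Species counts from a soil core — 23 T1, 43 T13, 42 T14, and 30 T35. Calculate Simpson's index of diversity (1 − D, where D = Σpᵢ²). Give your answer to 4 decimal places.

0.7352

Total N = 23+43+42+30 = 138, so the proportions are 0.166667, 0.311594, 0.304348, 0.217391 (working shown to 6 dp, full precision carried).
D = 0.166667² + 0.311594² + 0.304348² + 0.217391² = 0.027778 + 0.097091 + 0.092628 + 0.047259 = 0.264755.
So 1 − D = 0.735245, i.e. 0.7352 to 4 decimal places.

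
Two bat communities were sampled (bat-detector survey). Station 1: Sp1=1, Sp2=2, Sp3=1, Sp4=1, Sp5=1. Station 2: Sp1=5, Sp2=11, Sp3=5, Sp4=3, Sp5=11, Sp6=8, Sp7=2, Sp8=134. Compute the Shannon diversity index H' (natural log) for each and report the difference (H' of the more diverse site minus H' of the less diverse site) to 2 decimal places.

0.54

Station 1: N=6, proportions 0.1667, 0.3333, 0.1667, 0.1667, 0.1667, giving H' = 1.5607 (working shown to 4 dp, full precision carried).
Station 2: N=179, proportions 0.0279, 0.0615, 0.0279, 0.0168, 0.0615, 0.0447, 0.0112, 0.7486, giving H' = 1.0171.
Difference = |1.5607 − 1.0171| = 0.5436, i.e. 0.54 to 2 decimal places.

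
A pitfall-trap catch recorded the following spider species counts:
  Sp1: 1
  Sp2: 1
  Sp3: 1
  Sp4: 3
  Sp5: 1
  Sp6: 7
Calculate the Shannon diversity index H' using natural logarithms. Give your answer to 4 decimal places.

1.4307

Total N = 1+1+1+3+1+7 = 14, so the proportions are 0.071429, 0.071429, 0.071429, 0.214286, 0.071429, 0.5 (working shown to 6 dp, full precision carried).
Each pᵢ ln pᵢ term: 0.071429×(-2.639057)=-0.188504, 0.071429×(-2.639057)=-0.188504, 0.071429×(-2.639057)=-0.188504, 0.214286×(-1.540445)=-0.330095, 0.071429×(-2.639057)=-0.188504, 0.5×(-0.693147)=-0.346574.
Sum = -1.430685, so H' = 1.4307.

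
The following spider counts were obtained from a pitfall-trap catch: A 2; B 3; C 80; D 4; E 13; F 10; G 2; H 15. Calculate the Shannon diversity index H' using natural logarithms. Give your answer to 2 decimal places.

Total N = 2+3+80+4+13+10+2+15 = 129, so the proportions are 0.0155, 0.0233, 0.6202, 0.031, 0.1008, 0.0775, 0.0155, 0.1163 (working shown to 4 dp, full precision carried).
Each pᵢ ln pᵢ term: 0.0155×(-4.1667)=-0.0646, 0.0233×(-3.7612)=-0.0875, 0.6202×(-0.4778)=-0.2963, 0.031×(-3.4735)=-0.1077, 0.1008×(-2.2949)=-0.2313, 0.0775×(-2.5572)=-0.1982, 0.0155×(-4.1667)=-0.0646, 0.1163×(-2.1518)=-0.2502.
Sum = -1.3004, so H' = 1.30.

1.30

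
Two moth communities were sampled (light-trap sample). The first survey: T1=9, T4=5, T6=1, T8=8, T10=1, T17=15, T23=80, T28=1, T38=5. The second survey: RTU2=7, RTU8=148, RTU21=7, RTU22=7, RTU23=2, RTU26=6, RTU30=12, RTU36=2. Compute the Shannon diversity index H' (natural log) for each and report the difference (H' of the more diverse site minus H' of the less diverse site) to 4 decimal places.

0.3396

The first survey: N=125, proportions 0.072, 0.04, 0.008, 0.064, 0.008, 0.12, 0.64, 0.008, 0.04, giving H' = 1.278811 (working shown to 6 dp, full precision carried).
The second survey: N=191, proportions 0.036649, 0.774869, 0.036649, 0.036649, 0.010471, 0.031414, 0.062827, 0.010471, giving H' = 0.939218.
Difference = |1.278811 − 0.939218| = 0.339593, i.e. 0.3396 to 4 decimal places.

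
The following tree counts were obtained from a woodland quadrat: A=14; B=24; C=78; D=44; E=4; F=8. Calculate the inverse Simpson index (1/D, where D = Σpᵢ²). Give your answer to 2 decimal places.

Total N = 14+24+78+44+4+8 = 172, so the proportions are 0.081395, 0.139535, 0.453488, 0.255814, 0.023256, 0.046512 (working shown to 6 dp, full precision carried).
D = 0.081395² + 0.139535² + 0.453488² + 0.255814² + 0.023256² + 0.046512² = 0.006625 + 0.019470 + 0.205652 + 0.065441 + 0.000541 + 0.002163 = 0.299892.
So 1/D = 3.3345, i.e. 3.33 to 2 decimal places.

3.33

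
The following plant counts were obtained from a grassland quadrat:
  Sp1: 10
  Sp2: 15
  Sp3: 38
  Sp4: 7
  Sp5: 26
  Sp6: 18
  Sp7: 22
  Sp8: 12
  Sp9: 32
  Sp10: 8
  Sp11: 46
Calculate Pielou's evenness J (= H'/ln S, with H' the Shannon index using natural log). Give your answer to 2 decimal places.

Total N = 10+15+38+7+26+18+22+12+32+8+46 = 234, so the proportions are 0.0427, 0.0641, 0.1624, 0.0299, 0.1111, 0.0769, 0.094, 0.0513, 0.1368, 0.0342, 0.1966 (working shown to 4 dp, full precision carried).
H' = −Σ pᵢ ln pᵢ = −((-0.1347) + (-0.1761) + (-0.2952) + (-0.1050) + (-0.2441) + (-0.1973) + (-0.2223) + (-0.1523) + (-0.2721) + (-0.1154) + (-0.3198)) = 2.2343.
With S = 11 species, ln S = 2.3979, so J = 2.2343/2.3979 = 0.9318, i.e. 0.93 to 2 decimal places.

0.93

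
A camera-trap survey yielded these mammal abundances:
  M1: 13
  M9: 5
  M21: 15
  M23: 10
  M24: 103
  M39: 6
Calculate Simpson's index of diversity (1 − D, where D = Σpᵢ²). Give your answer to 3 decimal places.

0.517

Total N = 13+5+15+10+103+6 = 152, so the proportions are 0.08553, 0.03289, 0.09868, 0.06579, 0.67763, 0.03947 (working shown to 5 dp, full precision carried).
D = 0.08553² + 0.03289² + 0.09868² + 0.06579² + 0.67763² + 0.03947² = 0.00731 + 0.00108 + 0.00974 + 0.00433 + 0.45918 + 0.00156 = 0.48321.
So 1 − D = 0.51679, i.e. 0.517 to 3 decimal places.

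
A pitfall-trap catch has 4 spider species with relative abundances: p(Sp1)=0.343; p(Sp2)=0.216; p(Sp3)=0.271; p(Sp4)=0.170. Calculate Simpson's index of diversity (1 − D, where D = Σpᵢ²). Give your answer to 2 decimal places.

D = 0.343² + 0.216² + 0.271² + 0.17² = 0.1176 + 0.0467 + 0.0734 + 0.0289 = 0.2666 (working shown to 4 dp, full precision carried).
So 1 − D = 0.7334, i.e. 0.73 to 2 decimal places.

0.73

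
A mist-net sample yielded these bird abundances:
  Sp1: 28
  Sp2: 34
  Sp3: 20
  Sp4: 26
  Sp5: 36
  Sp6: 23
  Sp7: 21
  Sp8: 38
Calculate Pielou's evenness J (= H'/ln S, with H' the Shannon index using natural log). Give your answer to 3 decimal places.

0.987

Total N = 28+34+20+26+36+23+21+38 = 226, so the proportions are 0.12389, 0.15044, 0.0885, 0.11504, 0.15929, 0.10177, 0.09292, 0.16814 (working shown to 5 dp, full precision carried).
H' = −Σ pᵢ ln pᵢ = −((-0.25873) + (-0.28496) + (-0.21458) + (-0.24878) + (-0.29262) + (-0.23255) + (-0.22078) + (-0.29979)) = 2.05279.
With S = 8 species, ln S = 2.07944, so J = 2.05279/2.07944 = 0.98719, i.e. 0.987 to 3 decimal places.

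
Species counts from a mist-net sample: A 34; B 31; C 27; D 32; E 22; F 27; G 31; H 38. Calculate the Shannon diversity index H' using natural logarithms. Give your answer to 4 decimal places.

2.0678

Total N = 34+31+27+32+22+27+31+38 = 242, so the proportions are 0.140496, 0.128099, 0.11157, 0.132231, 0.090909, 0.11157, 0.128099, 0.157025 (working shown to 6 dp, full precision carried).
Each pᵢ ln pᵢ term: 0.140496×(-1.962577)=-0.275734, 0.128099×(-2.054951)=-0.263237, 0.11157×(-2.193101)=-0.244685, 0.132231×(-2.023202)=-0.267531, 0.090909×(-2.397895)=-0.217990, 0.11157×(-2.193101)=-0.244685, 0.128099×(-2.054951)=-0.263237, 0.157025×(-1.851352)=-0.290708.
Sum = -2.067808, so H' = 2.0678.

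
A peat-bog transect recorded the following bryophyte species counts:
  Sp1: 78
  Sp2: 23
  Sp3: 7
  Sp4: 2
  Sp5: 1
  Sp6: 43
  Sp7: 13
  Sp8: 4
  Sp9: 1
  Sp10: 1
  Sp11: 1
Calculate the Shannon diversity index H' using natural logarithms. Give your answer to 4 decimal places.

1.5523

Total N = 78+23+7+2+1+43+13+4+1+1+1 = 174, so the proportions are 0.448276, 0.132184, 0.04023, 0.011494, 0.005747, 0.247126, 0.074713, 0.022989, 0.005747, 0.005747, 0.005747 (working shown to 6 dp, full precision carried).
Each pᵢ ln pᵢ term: 0.448276×(-0.802346)=-0.359673, 0.132184×(-2.023561)=-0.267482, 0.04023×(-3.213145)=-0.129264, 0.011494×(-4.465908)=-0.051332, 0.005747×(-5.159055)=-0.029650, 0.247126×(-1.397855)=-0.345447, 0.074713×(-2.594106)=-0.193813, 0.022989×(-3.772761)=-0.086730, 0.005747×(-5.159055)=-0.029650, 0.005747×(-5.159055)=-0.029650, 0.005747×(-5.159055)=-0.029650.
Sum = -1.552340, so H' = 1.5523.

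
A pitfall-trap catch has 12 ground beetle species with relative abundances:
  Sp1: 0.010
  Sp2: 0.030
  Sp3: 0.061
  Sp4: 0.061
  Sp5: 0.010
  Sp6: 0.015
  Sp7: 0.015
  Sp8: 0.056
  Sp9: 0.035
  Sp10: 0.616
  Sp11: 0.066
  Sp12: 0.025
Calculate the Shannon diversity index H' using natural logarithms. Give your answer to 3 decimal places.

Each pᵢ ln pᵢ term (working shown to 5 dp, full precision carried): 0.01×(-4.60517)=-0.04605, 0.03×(-3.50656)=-0.10520, 0.061×(-2.79688)=-0.17061, 0.061×(-2.79688)=-0.17061, 0.01×(-4.60517)=-0.04605, 0.015×(-4.19971)=-0.06300, 0.015×(-4.19971)=-0.06300, 0.056×(-2.88240)=-0.16141, 0.035×(-3.35241)=-0.11733, 0.616×(-0.48451)=-0.29846, 0.066×(-2.71810)=-0.17939, 0.025×(-3.68888)=-0.09222.
Sum = -1.51333, so H' = 1.513.

1.513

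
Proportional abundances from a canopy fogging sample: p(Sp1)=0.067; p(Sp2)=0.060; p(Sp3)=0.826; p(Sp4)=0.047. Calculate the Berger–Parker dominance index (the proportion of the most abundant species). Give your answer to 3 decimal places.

0.826

The largest proportion is 0.826, i.e. d = 0.826 to 3 decimal places.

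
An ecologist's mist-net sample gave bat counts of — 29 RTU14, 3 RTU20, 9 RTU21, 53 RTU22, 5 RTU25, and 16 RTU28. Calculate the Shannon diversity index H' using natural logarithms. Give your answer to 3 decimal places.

Total N = 29+3+9+53+5+16 = 115, so the proportions are 0.25217, 0.02609, 0.07826, 0.46087, 0.04348, 0.13913 (working shown to 5 dp, full precision carried).
Each pᵢ ln pᵢ term: 0.25217×(-1.37764)=-0.34740, 0.02609×(-3.64632)=-0.09512, 0.07826×(-2.54771)=-0.19939, 0.46087×(-0.77464)=-0.35701, 0.04348×(-3.13549)=-0.13633, 0.13913×(-1.97234)=-0.27441.
Sum = -1.40966, so H' = 1.410.

1.410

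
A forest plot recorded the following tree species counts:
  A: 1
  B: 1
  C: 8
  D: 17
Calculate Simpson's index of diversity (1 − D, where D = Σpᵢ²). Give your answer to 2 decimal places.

0.51

Total N = 1+1+8+17 = 27, so the proportions are 0.037, 0.037, 0.2963, 0.6296 (working shown to 4 dp, full precision carried).
D = 0.037² + 0.037² + 0.2963² + 0.6296² = 0.0014 + 0.0014 + 0.0878 + 0.3964 = 0.4870.
So 1 − D = 0.5130, i.e. 0.51 to 2 decimal places.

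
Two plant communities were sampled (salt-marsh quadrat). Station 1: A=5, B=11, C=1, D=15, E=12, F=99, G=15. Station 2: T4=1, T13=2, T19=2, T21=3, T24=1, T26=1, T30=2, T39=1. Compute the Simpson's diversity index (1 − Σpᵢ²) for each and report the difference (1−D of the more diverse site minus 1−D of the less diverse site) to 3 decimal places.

0.274

Station 1: N=158, proportions 0.03165, 0.06962, 0.00633, 0.09494, 0.07595, 0.62658, 0.09494, giving 1−D = 0.57771 (working shown to 5 dp, full precision carried).
Station 2: N=13, proportions 0.07692, 0.15385, 0.15385, 0.23077, 0.07692, 0.07692, 0.15385, 0.07692, giving 1−D = 0.85207.
Difference = |0.57771 − 0.85207| = 0.27436, i.e. 0.274 to 3 decimal places.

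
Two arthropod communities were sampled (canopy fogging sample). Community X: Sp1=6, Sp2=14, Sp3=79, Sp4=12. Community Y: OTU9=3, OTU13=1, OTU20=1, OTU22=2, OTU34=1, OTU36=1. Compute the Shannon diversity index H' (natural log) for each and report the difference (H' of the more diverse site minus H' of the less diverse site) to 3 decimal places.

0.776

Community X: N=111, proportions 0.05405, 0.12613, 0.71171, 0.10811, giving H' = 0.90140 (working shown to 5 dp, full precision carried).
Community Y: N=9, proportions 0.33333, 0.11111, 0.11111, 0.22222, 0.11111, 0.11111, giving H' = 1.67699.
Difference = |0.90140 − 1.67699| = 0.77559, i.e. 0.776 to 3 decimal places.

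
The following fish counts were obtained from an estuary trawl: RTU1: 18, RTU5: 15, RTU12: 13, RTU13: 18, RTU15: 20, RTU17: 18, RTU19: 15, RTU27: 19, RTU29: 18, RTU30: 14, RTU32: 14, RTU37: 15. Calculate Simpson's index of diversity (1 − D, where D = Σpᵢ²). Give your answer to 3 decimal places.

0.915

Total N = 18+15+13+18+20+18+15+19+18+14+14+15 = 197, so the proportions are 0.09137, 0.07614, 0.06599, 0.09137, 0.10152, 0.09137, 0.07614, 0.09645, 0.09137, 0.07107, 0.07107, 0.07614 (working shown to 5 dp, full precision carried).
D = 0.09137² + 0.07614² + 0.06599² + 0.09137² + 0.10152² + 0.09137² + 0.07614² + 0.09645² + 0.09137² + 0.07107² + 0.07107² + 0.07614² = 0.00835 + 0.00580 + 0.00435 + 0.00835 + 0.01031 + 0.00835 + 0.00580 + 0.00930 + 0.00835 + 0.00505 + 0.00505 + 0.00580 = 0.08485.
So 1 − D = 0.91515, i.e. 0.915 to 3 decimal places.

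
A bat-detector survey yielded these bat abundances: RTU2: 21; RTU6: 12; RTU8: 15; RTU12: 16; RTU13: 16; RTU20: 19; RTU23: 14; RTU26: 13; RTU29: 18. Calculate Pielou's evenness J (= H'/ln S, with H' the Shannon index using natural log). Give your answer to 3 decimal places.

Total N = 21+12+15+16+16+19+14+13+18 = 144, so the proportions are 0.14583, 0.08333, 0.10417, 0.11111, 0.11111, 0.13194, 0.09722, 0.09028, 0.125 (working shown to 5 dp, full precision carried).
H' = −Σ pᵢ ln pᵢ = −((-0.28077) + (-0.20708) + (-0.23560) + (-0.24414) + (-0.24414) + (-0.26724) + (-0.22660) + (-0.21711) + (-0.25993)) = 2.18259.
With S = 9 species, ln S = 2.19722, so J = 2.18259/2.19722 = 0.99334, i.e. 0.993 to 3 decimal places.

0.993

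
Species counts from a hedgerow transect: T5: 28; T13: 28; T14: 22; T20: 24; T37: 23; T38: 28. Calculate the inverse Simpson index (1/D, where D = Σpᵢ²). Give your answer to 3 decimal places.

Total N = 28+28+22+24+23+28 = 153, so the proportions are 0.1830065, 0.1830065, 0.1437908, 0.1568627, 0.1503268, 0.1830065 (working shown to 7 dp, full precision carried).
D = 0.1830065² + 0.1830065² + 0.1437908² + 0.1568627² + 0.1503268² + 0.1830065² = 0.0334914 + 0.0334914 + 0.0206758 + 0.0246059 + 0.0225981 + 0.0334914 = 0.1683541.
So 1/D = 5.93986, i.e. 5.940 to 3 decimal places.

5.940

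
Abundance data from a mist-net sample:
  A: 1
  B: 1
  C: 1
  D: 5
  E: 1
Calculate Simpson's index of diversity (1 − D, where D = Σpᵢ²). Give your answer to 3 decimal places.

Total N = 1+1+1+5+1 = 9, so the proportions are 0.11111, 0.11111, 0.11111, 0.55556, 0.11111 (working shown to 5 dp, full precision carried).
D = 0.11111² + 0.11111² + 0.11111² + 0.55556² + 0.11111² = 0.01235 + 0.01235 + 0.01235 + 0.30864 + 0.01235 = 0.35802.
So 1 − D = 0.64198, i.e. 0.642 to 3 decimal places.

0.642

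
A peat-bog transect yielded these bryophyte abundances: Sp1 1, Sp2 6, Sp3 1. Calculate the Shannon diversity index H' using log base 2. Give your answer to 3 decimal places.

1.061

Total N = 1+6+1 = 8, so the proportions are 0.125, 0.75, 0.125 (working shown to 5 dp, full precision carried).
Each pᵢ log₂ pᵢ term: 0.125×(-3.00000)=-0.37500, 0.75×(-0.41504)=-0.31128, 0.125×(-3.00000)=-0.37500.
Sum = -1.06128, so H' = 1.061.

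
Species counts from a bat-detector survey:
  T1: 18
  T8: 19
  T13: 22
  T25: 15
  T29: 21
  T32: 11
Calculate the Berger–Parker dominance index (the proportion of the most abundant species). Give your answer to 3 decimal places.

Total N = 18+19+22+15+21+11 = 106, so the proportions are 0.16981, 0.17925, 0.20755, 0.14151, 0.19811, 0.10377 (working shown to 5 dp, full precision carried).
The largest proportion is 0.20755, i.e. d = 0.208 to 3 decimal places.

0.208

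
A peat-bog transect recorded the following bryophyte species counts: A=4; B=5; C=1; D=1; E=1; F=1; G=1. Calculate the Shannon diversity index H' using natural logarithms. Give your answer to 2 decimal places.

Total N = 4+5+1+1+1+1+1 = 14, so the proportions are 0.2857, 0.3571, 0.0714, 0.0714, 0.0714, 0.0714, 0.0714 (working shown to 4 dp, full precision carried).
Each pᵢ ln pᵢ term: 0.2857×(-1.2528)=-0.3579, 0.3571×(-1.0296)=-0.3677, 0.0714×(-2.6391)=-0.1885, 0.0714×(-2.6391)=-0.1885, 0.0714×(-2.6391)=-0.1885, 0.0714×(-2.6391)=-0.1885, 0.0714×(-2.6391)=-0.1885.
Sum = -1.6682, so H' = 1.67.

1.67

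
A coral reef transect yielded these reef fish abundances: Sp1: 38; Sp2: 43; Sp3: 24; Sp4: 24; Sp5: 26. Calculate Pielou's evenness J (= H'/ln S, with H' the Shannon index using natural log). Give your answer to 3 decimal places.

Total N = 38+43+24+24+26 = 155, so the proportions are 0.24516, 0.27742, 0.15484, 0.15484, 0.16774 (working shown to 5 dp, full precision carried).
H' = −Σ pᵢ ln pᵢ = −((-0.34466) + (-0.35571) + (-0.28883) + (-0.28883) + (-0.29947)) = 1.57751.
With S = 5 species, ln S = 1.60944, so J = 1.57751/1.60944 = 0.98016, i.e. 0.980 to 3 decimal places.

0.980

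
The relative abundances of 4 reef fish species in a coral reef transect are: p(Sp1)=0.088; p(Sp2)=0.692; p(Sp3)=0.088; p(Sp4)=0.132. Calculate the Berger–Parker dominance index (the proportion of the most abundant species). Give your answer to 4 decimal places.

0.6920

The largest proportion is 0.692, i.e. d = 0.6920 to 4 decimal places.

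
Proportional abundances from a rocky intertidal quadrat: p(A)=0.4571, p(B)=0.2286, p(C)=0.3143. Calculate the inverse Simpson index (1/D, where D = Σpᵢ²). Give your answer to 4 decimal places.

2.7779

D = 0.4571² + 0.2286² + 0.3143² = 0.2089404 + 0.0522580 + 0.0987845 = 0.3599829 (working shown to 7 dp, full precision carried).
So 1/D = 2.777910, i.e. 2.7779 to 4 decimal places.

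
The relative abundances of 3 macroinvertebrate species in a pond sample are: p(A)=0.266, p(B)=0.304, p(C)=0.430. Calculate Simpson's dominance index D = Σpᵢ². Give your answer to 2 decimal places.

0.35

D = 0.266² + 0.304² + 0.43² = 0.0708 + 0.0924 + 0.1849 = 0.3481 (working shown to 4 dp, full precision carried).
To 2 decimal places, D = 0.35.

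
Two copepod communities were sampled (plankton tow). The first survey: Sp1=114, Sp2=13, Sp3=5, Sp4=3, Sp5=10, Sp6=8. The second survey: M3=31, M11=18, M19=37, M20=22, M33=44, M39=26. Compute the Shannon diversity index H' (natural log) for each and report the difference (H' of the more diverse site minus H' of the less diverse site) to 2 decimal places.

The first survey: N=153, proportions 0.7451, 0.085, 0.0327, 0.0196, 0.0654, 0.0523, giving H' = 0.9502 (working shown to 4 dp, full precision carried).
The second survey: N=178, proportions 0.1742, 0.1011, 0.2079, 0.1236, 0.2472, 0.1461, giving H' = 1.7475.
Difference = |0.9502 − 1.7475| = 0.7973, i.e. 0.80 to 2 decimal places.

0.80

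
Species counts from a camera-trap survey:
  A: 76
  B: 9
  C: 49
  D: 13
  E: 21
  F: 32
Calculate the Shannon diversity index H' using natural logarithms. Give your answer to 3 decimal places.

1.559

Total N = 76+9+49+13+21+32 = 200, so the proportions are 0.38, 0.045, 0.245, 0.065, 0.105, 0.16 (working shown to 5 dp, full precision carried).
Each pᵢ ln pᵢ term: 0.38×(-0.96758)=-0.36768, 0.045×(-3.10109)=-0.13955, 0.245×(-1.40650)=-0.34459, 0.065×(-2.73337)=-0.17767, 0.105×(-2.25379)=-0.23665, 0.16×(-1.83258)=-0.29321.
Sum = -1.55935, so H' = 1.559.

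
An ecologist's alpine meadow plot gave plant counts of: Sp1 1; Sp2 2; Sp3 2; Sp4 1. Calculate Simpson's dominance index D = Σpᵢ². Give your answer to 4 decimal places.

0.2778

Total N = 1+2+2+1 = 6, so the proportions are 0.166667, 0.333333, 0.333333, 0.166667 (working shown to 6 dp, full precision carried).
D = 0.166667² + 0.333333² + 0.333333² + 0.166667² = 0.027778 + 0.111111 + 0.111111 + 0.027778 = 0.277778.
To 4 decimal places, D = 0.2778.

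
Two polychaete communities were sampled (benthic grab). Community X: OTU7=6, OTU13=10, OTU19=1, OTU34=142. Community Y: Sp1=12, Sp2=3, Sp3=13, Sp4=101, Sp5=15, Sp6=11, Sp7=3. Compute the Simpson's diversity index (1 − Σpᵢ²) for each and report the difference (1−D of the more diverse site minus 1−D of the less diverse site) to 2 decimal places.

0.37

Community X: N=159, proportions 0.0377, 0.0629, 0.0063, 0.8931, giving 1−D = 0.1970 (working shown to 4 dp, full precision carried).
Community Y: N=158, proportions 0.0759, 0.019, 0.0823, 0.6392, 0.0949, 0.0696, 0.019, giving 1−D = 0.5643.
Difference = |0.1970 − 0.5643| = 0.3673, i.e. 0.37 to 2 decimal places.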